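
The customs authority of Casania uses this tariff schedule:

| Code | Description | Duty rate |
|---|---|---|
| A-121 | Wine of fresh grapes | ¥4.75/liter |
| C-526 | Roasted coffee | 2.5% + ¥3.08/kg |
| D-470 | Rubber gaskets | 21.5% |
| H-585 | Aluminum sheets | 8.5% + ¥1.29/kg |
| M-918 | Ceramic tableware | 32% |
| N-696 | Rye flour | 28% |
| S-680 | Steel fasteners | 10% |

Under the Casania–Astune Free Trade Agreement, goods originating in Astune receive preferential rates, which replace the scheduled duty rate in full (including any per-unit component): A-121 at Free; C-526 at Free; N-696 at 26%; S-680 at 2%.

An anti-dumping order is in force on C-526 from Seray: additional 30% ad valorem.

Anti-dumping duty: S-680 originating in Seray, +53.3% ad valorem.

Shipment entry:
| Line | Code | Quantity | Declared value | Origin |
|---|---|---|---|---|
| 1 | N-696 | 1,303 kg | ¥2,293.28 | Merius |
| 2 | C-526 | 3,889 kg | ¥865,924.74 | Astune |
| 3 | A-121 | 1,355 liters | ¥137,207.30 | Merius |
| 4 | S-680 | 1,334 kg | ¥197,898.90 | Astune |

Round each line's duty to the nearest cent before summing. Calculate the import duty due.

Line 1 (N-696, Merius, 1,303 kg, ¥2,293.28):
Base rate for N-696 is 28%.
N-696 has an FTA preferential rate, but origin Merius is not Astune; base rate stands.
Duty = ¥2,293.28 × 28% = ¥642.12.
Line 2 (C-526, Astune, 3,889 kg, ¥865,924.74):
Base rate for C-526 is 2.5% + ¥3.08/kg.
Origin Astune qualifies under the Casania–Astune agreement and C-526 is covered: preferential rate Free applies instead.
The additional-duty order on C-526 targets Seray, not Astune; it does not apply.
Duty = ¥865,924.74 × 0% = ¥0.00.
Line 3 (A-121, Merius, 1,355 liters, ¥137,207.30):
Base rate for A-121 is ¥4.75/liter.
A-121 has an FTA preferential rate, but origin Merius is not Astune; base rate stands.
Duty = 1,355 × ¥4.75 = ¥6,436.25.
Line 4 (S-680, Astune, 1,334 kg, ¥197,898.90):
Base rate for S-680 is 10%.
Origin Astune qualifies under the Casania–Astune agreement and S-680 is covered: preferential rate 2% applies instead.
The additional-duty order on S-680 targets Seray, not Astune; it does not apply.
Duty = ¥197,898.90 × 2% = ¥3,957.98.
Total = ¥642.12 + ¥0.00 + ¥6,436.25 + ¥3,957.98 = ¥11,036.35.

¥11,036.35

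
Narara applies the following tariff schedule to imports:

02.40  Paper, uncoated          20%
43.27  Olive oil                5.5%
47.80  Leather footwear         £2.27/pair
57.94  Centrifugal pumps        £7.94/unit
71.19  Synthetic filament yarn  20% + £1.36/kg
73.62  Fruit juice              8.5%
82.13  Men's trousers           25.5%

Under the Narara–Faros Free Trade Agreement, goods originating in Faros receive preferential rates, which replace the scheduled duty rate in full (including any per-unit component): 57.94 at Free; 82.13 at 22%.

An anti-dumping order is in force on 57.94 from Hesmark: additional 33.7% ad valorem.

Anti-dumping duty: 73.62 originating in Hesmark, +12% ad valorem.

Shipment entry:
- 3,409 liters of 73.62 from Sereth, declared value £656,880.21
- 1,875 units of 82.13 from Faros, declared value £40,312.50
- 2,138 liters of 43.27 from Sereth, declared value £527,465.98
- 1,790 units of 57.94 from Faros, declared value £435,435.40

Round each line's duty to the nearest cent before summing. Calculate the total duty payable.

Line 1 (73.62, Sereth, 3,409 liters, £656,880.21):
Base rate for 73.62 is 8.5%.
The additional-duty order on 73.62 targets Hesmark, not Sereth; it does not apply.
Duty = £656,880.21 × 8.5% = £55,834.82.
Line 2 (82.13, Faros, 1,875 units, £40,312.50):
Base rate for 82.13 is 25.5%.
Origin Faros qualifies under the Narara–Faros agreement and 82.13 is covered: preferential rate 22% applies instead.
Duty = £40,312.50 × 22% = £8,868.75.
Line 3 (43.27, Sereth, 2,138 liters, £527,465.98):
Base rate for 43.27 is 5.5%.
Duty = £527,465.98 × 5.5% = £29,010.63.
Line 4 (57.94, Faros, 1,790 units, £435,435.40):
Base rate for 57.94 is £7.94/unit.
Origin Faros qualifies under the Narara–Faros agreement and 57.94 is covered: preferential rate Free applies instead.
The additional-duty order on 57.94 targets Hesmark, not Faros; it does not apply.
Duty = £435,435.40 × 0% = £0.00.
Total = £55,834.82 + £8,868.75 + £29,010.63 + £0.00 = £93,714.20.

£93,714.20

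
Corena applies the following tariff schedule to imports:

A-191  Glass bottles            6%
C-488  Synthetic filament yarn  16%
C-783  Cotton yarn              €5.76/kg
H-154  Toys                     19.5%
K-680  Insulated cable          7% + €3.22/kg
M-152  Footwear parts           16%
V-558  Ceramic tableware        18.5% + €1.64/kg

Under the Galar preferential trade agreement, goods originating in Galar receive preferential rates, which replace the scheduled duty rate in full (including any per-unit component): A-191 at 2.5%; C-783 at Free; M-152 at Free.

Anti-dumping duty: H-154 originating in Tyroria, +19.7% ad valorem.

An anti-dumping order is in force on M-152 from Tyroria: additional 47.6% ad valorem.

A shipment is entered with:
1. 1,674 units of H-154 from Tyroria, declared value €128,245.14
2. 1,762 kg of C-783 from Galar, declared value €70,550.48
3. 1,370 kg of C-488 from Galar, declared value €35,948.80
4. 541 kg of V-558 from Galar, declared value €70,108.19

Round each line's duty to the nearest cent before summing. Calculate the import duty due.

Line 1 (H-154, Tyroria, 1,674 units, €128,245.14):
Base rate for H-154 is 19.5%.
Additional duty on H-154 from Tyroria: +19.7%. Applied ad valorem rate: 19.5% + 19.7% = 39.2%.
Duty = €128,245.14 × 39.2% = €50,272.09.
Line 2 (C-783, Galar, 1,762 kg, €70,550.48):
Base rate for C-783 is €5.76/kg.
Origin Galar qualifies under the Corena–Galar agreement and C-783 is covered: preferential rate Free applies instead.
Duty = €70,550.48 × 0% = €0.00.
Line 3 (C-488, Galar, 1,370 kg, €35,948.80):
Base rate for C-488 is 16%.
Origin Galar is the FTA partner but C-488 is not on the preference list; base rate stands.
Duty = €35,948.80 × 16% = €5,751.81.
Line 4 (V-558, Galar, 541 kg, €70,108.19):
Base rate for V-558 is 18.5% + €1.64/kg.
Origin Galar is the FTA partner but V-558 is not on the preference list; base rate stands.
Duty = €70,108.19 × 18.5% + 541 × €1.64 = €13,857.26.
Total = €50,272.09 + €0.00 + €5,751.81 + €13,857.26 = €69,881.16.

€69,881.16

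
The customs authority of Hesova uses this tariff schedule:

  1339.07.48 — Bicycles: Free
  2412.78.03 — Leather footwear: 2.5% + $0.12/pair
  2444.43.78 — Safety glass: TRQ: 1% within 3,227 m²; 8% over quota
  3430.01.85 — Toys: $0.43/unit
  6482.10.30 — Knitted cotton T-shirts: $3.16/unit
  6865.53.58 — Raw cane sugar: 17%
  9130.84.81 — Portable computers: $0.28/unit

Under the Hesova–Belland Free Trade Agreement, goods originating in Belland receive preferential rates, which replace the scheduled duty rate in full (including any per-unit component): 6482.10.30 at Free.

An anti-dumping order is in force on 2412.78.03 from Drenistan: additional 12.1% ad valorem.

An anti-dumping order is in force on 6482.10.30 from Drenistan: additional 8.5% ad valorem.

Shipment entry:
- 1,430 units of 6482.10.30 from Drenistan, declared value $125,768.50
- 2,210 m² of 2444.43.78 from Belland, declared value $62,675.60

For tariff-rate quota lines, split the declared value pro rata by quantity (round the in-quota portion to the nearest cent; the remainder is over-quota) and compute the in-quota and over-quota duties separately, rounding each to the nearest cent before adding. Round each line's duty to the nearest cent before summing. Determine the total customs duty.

$15,835.88

Line 1 (6482.10.30, Drenistan, 1,430 units, $125,768.50):
Base rate for 6482.10.30 is $3.16/unit.
6482.10.30 has an FTA preferential rate, but origin Drenistan is not Belland; base rate stands.
Additional duty on 6482.10.30 from Drenistan: +8.5% ad valorem. Applied ad valorem rate = 8.5%.
Duty = $125,768.50 × 8.5% + 1,430 × $3.16 = $15,209.12.
Line 2 (2444.43.78, Belland, 2,210 m², $62,675.60):
Code 2444.43.78 is under a tariff-rate quota (threshold 3,227 m²). Quantity 2,210 m² is within the quota, so the in-quota rate 1% applies to the full value.
Duty = $62,675.60 × 1% = $626.76.
Total = $15,209.12 + $626.76 = $15,835.88.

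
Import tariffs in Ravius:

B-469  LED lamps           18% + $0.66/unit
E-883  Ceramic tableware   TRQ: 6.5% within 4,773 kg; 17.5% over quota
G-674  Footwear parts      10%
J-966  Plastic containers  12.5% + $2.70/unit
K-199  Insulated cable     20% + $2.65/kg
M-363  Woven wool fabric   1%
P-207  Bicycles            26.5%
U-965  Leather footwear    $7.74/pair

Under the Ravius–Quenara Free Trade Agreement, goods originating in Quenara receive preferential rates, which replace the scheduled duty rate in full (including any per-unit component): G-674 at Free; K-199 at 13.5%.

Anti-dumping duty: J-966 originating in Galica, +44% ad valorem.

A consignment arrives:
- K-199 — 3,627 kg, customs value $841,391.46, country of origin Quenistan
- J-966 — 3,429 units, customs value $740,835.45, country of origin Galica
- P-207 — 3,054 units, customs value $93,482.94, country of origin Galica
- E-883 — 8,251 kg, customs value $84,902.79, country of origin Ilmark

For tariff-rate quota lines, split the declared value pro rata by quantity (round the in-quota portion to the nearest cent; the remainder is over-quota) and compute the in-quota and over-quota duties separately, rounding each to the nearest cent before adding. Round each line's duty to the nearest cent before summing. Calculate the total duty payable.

Line 1 (K-199, Quenistan, 3,627 kg, $841,391.46):
Base rate for K-199 is 20% + $2.65/kg.
K-199 has an FTA preferential rate, but origin Quenistan is not Quenara; base rate stands.
Duty = $841,391.46 × 20% + 3,627 × $2.65 = $177,889.84.
Line 2 (J-966, Galica, 3,429 units, $740,835.45):
Base rate for J-966 is 12.5% + $2.70/unit.
Additional duty on J-966 from Galica: +44%. Applied ad valorem rate: 12.5% + 44% = 56.5%.
Duty = $740,835.45 × 56.5% + 3,429 × $2.70 = $427,830.33.
Line 3 (P-207, Galica, 3,054 units, $93,482.94):
Base rate for P-207 is 26.5%.
Duty = $93,482.94 × 26.5% = $24,772.98.
Line 4 (E-883, Ilmark, 8,251 kg, $84,902.79):
Code E-883 is under a tariff-rate quota (threshold 4,773 kg). In-quota: 4,773 kg at 6.5%; over-quota: 3,478 kg at 17.5%.
Pro-rata value split: in-quota = $84,902.79 × 4,773/8,251 = $49,114.17; over-quota = $84,902.79 − $49,114.17 = $35,788.62.
In-quota duty = $49,114.17 × 6.5% = $3,192.42. Over-quota duty = $35,788.62 × 17.5% = $6,263.01.
Line duty = $3,192.42 + $6,263.01 = $9,455.43.
Total = $177,889.84 + $427,830.33 + $24,772.98 + $9,455.43 = $639,948.58.

$639,948.58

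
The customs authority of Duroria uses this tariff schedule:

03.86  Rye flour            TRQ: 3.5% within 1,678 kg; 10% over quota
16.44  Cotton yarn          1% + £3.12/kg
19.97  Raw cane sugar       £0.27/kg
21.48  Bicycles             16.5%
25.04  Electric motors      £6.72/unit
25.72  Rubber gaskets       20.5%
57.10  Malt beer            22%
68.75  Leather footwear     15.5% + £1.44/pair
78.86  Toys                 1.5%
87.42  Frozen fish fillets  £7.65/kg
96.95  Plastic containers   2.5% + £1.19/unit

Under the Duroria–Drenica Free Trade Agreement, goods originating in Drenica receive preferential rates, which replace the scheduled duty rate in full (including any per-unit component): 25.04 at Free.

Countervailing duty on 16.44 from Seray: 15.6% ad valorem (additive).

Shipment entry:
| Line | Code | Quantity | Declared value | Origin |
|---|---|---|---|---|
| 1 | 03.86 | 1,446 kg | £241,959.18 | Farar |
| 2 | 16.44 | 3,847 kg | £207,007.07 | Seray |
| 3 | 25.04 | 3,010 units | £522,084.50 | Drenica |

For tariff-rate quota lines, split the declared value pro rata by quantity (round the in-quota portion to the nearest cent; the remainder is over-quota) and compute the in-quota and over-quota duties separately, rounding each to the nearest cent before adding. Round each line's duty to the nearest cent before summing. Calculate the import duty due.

£54,834.38

Line 1 (03.86, Farar, 1,446 kg, £241,959.18):
Code 03.86 is under a tariff-rate quota (threshold 1,678 kg). Quantity 1,446 kg is within the quota, so the in-quota rate 3.5% applies to the full value.
Duty = £241,959.18 × 3.5% = £8,468.57.
Line 2 (16.44, Seray, 3,847 kg, £207,007.07):
Base rate for 16.44 is 1% + £3.12/kg.
Additional duty on 16.44 from Seray: +15.6%. Applied ad valorem rate: 1% + 15.6% = 16.6%.
Duty = £207,007.07 × 16.6% + 3,847 × £3.12 = £46,365.81.
Line 3 (25.04, Drenica, 3,010 units, £522,084.50):
Base rate for 25.04 is £6.72/unit.
Origin Drenica qualifies under the Duroria–Drenica agreement and 25.04 is covered: preferential rate Free applies instead.
Duty = £522,084.50 × 0% = £0.00.
Total = £8,468.57 + £46,365.81 + £0.00 = £54,834.38.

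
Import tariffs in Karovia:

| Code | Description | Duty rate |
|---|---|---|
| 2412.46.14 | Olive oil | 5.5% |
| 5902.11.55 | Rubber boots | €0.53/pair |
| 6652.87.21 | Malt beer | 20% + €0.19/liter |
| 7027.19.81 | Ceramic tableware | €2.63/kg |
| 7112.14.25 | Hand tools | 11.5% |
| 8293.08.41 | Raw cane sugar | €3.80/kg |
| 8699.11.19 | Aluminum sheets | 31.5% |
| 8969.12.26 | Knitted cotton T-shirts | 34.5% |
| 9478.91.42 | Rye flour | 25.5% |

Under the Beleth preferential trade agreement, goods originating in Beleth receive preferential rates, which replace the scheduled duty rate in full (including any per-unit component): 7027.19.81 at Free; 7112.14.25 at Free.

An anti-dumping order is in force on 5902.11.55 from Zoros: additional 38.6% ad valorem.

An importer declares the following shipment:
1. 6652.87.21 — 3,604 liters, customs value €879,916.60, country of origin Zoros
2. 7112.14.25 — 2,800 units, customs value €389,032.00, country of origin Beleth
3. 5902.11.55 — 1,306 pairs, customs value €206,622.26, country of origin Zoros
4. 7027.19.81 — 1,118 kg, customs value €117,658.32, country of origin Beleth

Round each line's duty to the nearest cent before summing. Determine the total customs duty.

€257,116.45

Line 1 (6652.87.21, Zoros, 3,604 liters, €879,916.60):
Base rate for 6652.87.21 is 20% + €0.19/liter.
Duty = €879,916.60 × 20% + 3,604 × €0.19 = €176,668.08.
Line 2 (7112.14.25, Beleth, 2,800 units, €389,032.00):
Base rate for 7112.14.25 is 11.5%.
Origin Beleth qualifies under the Karovia–Beleth agreement and 7112.14.25 is covered: preferential rate Free applies instead.
Duty = €389,032.00 × 0% = €0.00.
Line 3 (5902.11.55, Zoros, 1,306 pairs, €206,622.26):
Base rate for 5902.11.55 is €0.53/pair.
Additional duty on 5902.11.55 from Zoros: +38.6% ad valorem. Applied ad valorem rate = 38.6%.
Duty = €206,622.26 × 38.6% + 1,306 × €0.53 = €80,448.37.
Line 4 (7027.19.81, Beleth, 1,118 kg, €117,658.32):
Base rate for 7027.19.81 is €2.63/kg.
Origin Beleth qualifies under the Karovia–Beleth agreement and 7027.19.81 is covered: preferential rate Free applies instead.
Duty = €117,658.32 × 0% = €0.00.
Total = €176,668.08 + €0.00 + €80,448.37 + €0.00 = €257,116.45.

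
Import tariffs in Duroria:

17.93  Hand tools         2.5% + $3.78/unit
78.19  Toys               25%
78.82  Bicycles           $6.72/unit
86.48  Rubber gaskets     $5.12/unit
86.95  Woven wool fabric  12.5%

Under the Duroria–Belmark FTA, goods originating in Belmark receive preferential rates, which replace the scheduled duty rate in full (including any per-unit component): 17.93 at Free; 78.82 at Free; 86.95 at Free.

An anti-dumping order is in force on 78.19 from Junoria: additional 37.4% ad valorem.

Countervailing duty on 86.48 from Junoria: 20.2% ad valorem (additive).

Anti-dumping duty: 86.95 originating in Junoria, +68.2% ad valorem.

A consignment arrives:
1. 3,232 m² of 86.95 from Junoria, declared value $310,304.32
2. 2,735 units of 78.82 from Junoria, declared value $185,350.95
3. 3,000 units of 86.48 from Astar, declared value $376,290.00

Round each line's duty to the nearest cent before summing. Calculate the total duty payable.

$284,154.79

Line 1 (86.95, Junoria, 3,232 m², $310,304.32):
Base rate for 86.95 is 12.5%.
86.95 has an FTA preferential rate, but origin Junoria is not Belmark; base rate stands.
Additional duty on 86.95 from Junoria: +68.2%. Applied ad valorem rate: 12.5% + 68.2% = 80.7%.
Duty = $310,304.32 × 80.7% = $250,415.59.
Line 2 (78.82, Junoria, 2,735 units, $185,350.95):
Base rate for 78.82 is $6.72/unit.
78.82 has an FTA preferential rate, but origin Junoria is not Belmark; base rate stands.
Duty = 2,735 × $6.72 = $18,379.20.
Line 3 (86.48, Astar, 3,000 units, $376,290.00):
Base rate for 86.48 is $5.12/unit.
The additional-duty order on 86.48 targets Junoria, not Astar; it does not apply.
Duty = 3,000 × $5.12 = $15,360.00.
Total = $250,415.59 + $18,379.20 + $15,360.00 = $284,154.79.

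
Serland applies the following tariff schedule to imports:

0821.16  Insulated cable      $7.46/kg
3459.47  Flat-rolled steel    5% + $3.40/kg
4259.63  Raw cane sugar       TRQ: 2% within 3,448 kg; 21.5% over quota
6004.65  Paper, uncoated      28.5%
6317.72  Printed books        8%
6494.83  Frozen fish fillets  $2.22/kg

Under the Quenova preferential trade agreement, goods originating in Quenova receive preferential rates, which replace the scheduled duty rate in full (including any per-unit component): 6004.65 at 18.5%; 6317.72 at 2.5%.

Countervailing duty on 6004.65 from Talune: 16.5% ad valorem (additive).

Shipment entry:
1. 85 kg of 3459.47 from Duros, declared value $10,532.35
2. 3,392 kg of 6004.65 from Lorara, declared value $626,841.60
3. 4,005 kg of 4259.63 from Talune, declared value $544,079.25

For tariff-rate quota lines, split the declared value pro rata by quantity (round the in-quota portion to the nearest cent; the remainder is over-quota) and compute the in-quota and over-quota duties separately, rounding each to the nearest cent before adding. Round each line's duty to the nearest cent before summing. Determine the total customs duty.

$205,102.42

Line 1 (3459.47, Duros, 85 kg, $10,532.35):
Base rate for 3459.47 is 5% + $3.40/kg.
Duty = $10,532.35 × 5% + 85 × $3.40 = $815.62.
Line 2 (6004.65, Lorara, 3,392 kg, $626,841.60):
Base rate for 6004.65 is 28.5%.
6004.65 has an FTA preferential rate, but origin Lorara is not Quenova; base rate stands.
The additional-duty order on 6004.65 targets Talune, not Lorara; it does not apply.
Duty = $626,841.60 × 28.5% = $178,649.86.
Line 3 (4259.63, Talune, 4,005 kg, $544,079.25):
Code 4259.63 is under a tariff-rate quota (threshold 3,448 kg). In-quota: 3,448 kg at 2%; over-quota: 557 kg at 21.5%.
Pro-rata value split: in-quota = $544,079.25 × 3,448/4,005 = $468,410.80; over-quota = $544,079.25 − $468,410.80 = $75,668.45.
In-quota duty = $468,410.80 × 2% = $9,368.22. Over-quota duty = $75,668.45 × 21.5% = $16,268.72.
Line duty = $9,368.22 + $16,268.72 = $25,636.94.
Total = $815.62 + $178,649.86 + $25,636.94 = $205,102.42.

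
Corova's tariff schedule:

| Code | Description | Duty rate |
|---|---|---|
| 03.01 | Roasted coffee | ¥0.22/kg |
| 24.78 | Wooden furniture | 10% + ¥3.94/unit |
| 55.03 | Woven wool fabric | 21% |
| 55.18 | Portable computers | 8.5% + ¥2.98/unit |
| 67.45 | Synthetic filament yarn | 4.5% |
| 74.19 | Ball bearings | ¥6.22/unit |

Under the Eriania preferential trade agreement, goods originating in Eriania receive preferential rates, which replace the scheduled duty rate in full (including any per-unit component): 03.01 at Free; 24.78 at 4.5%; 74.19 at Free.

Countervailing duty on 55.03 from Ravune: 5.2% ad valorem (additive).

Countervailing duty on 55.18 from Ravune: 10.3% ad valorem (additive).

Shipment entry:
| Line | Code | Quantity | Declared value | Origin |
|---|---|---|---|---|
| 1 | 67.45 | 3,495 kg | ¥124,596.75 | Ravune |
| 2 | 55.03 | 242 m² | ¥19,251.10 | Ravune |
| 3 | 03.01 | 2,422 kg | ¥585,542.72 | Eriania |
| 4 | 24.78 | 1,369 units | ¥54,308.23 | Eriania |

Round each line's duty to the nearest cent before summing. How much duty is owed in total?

Line 1 (67.45, Ravune, 3,495 kg, ¥124,596.75):
Base rate for 67.45 is 4.5%.
Duty = ¥124,596.75 × 4.5% = ¥5,606.85.
Line 2 (55.03, Ravune, 242 m², ¥19,251.10):
Base rate for 55.03 is 21%.
Additional duty on 55.03 from Ravune: +5.2%. Applied ad valorem rate: 21% + 5.2% = 26.2%.
Duty = ¥19,251.10 × 26.2% = ¥5,043.79.
Line 3 (03.01, Eriania, 2,422 kg, ¥585,542.72):
Base rate for 03.01 is ¥0.22/kg.
Origin Eriania qualifies under the Corova–Eriania agreement and 03.01 is covered: preferential rate Free applies instead.
Duty = ¥585,542.72 × 0% = ¥0.00.
Line 4 (24.78, Eriania, 1,369 units, ¥54,308.23):
Base rate for 24.78 is 10% + ¥3.94/unit.
Origin Eriania qualifies under the Corova–Eriania agreement and 24.78 is covered: preferential rate 4.5% applies instead.
Duty = ¥54,308.23 × 4.5% = ¥2,443.87.
Total = ¥5,606.85 + ¥5,043.79 + ¥0.00 + ¥2,443.87 = ¥13,094.51.

¥13,094.51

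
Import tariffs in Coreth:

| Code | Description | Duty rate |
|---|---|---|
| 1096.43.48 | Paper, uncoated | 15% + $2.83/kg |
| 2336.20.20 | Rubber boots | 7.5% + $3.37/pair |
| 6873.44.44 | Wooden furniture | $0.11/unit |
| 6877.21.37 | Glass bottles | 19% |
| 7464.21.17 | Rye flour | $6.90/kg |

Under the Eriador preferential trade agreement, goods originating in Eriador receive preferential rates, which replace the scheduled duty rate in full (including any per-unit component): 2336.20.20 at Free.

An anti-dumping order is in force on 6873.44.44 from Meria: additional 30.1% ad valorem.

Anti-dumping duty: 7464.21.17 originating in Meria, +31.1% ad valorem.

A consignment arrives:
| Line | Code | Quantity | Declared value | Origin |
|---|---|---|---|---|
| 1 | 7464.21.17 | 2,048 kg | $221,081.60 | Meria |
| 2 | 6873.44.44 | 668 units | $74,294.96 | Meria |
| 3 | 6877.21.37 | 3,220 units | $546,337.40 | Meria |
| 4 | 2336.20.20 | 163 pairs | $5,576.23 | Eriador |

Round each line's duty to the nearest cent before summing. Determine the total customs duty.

Line 1 (7464.21.17, Meria, 2,048 kg, $221,081.60):
Base rate for 7464.21.17 is $6.90/kg.
Additional duty on 7464.21.17 from Meria: +31.1% ad valorem. Applied ad valorem rate = 31.1%.
Duty = $221,081.60 × 31.1% + 2,048 × $6.90 = $82,887.58.
Line 2 (6873.44.44, Meria, 668 units, $74,294.96):
Base rate for 6873.44.44 is $0.11/unit.
Additional duty on 6873.44.44 from Meria: +30.1% ad valorem. Applied ad valorem rate = 30.1%.
Duty = $74,294.96 × 30.1% + 668 × $0.11 = $22,436.26.
Line 3 (6877.21.37, Meria, 3,220 units, $546,337.40):
Base rate for 6877.21.37 is 19%.
Duty = $546,337.40 × 19% = $103,804.11.
Line 4 (2336.20.20, Eriador, 163 pairs, $5,576.23):
Base rate for 2336.20.20 is 7.5% + $3.37/pair.
Origin Eriador qualifies under the Coreth–Eriador agreement and 2336.20.20 is covered: preferential rate Free applies instead.
Duty = $5,576.23 × 0% = $0.00.
Total = $82,887.58 + $22,436.26 + $103,804.11 + $0.00 = $209,127.95.

$209,127.95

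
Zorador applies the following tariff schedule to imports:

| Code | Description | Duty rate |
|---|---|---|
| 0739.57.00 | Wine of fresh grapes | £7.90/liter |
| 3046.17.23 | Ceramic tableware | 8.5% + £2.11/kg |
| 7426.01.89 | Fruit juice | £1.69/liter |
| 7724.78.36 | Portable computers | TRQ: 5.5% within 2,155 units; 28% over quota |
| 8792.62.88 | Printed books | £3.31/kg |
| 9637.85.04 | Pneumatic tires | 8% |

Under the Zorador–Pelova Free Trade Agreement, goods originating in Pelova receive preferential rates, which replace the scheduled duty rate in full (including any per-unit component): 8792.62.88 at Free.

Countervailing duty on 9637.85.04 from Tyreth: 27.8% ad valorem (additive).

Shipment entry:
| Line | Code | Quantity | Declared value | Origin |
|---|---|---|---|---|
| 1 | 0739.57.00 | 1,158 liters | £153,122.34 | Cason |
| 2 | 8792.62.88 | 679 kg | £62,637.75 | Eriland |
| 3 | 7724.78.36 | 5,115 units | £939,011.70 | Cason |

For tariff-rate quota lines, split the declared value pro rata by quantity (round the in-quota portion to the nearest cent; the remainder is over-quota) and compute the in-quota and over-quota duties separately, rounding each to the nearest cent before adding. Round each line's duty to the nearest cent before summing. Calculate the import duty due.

£185,305.61

Line 1 (0739.57.00, Cason, 1,158 liters, £153,122.34):
Base rate for 0739.57.00 is £7.90/liter.
Duty = 1,158 × £7.90 = £9,148.20.
Line 2 (8792.62.88, Eriland, 679 kg, £62,637.75):
Base rate for 8792.62.88 is £3.31/kg.
8792.62.88 has an FTA preferential rate, but origin Eriland is not Pelova; base rate stands.
Duty = 679 × £3.31 = £2,247.49.
Line 3 (7724.78.36, Cason, 5,115 units, £939,011.70):
Code 7724.78.36 is under a tariff-rate quota (threshold 2,155 units). In-quota: 2,155 units at 5.5%; over-quota: 2,960 units at 28%.
Pro-rata value split: in-quota = £939,011.70 × 2,155/5,115 = £395,614.90; over-quota = £939,011.70 − £395,614.90 = £543,396.80.
In-quota duty = £395,614.90 × 5.5% = £21,758.82. Over-quota duty = £543,396.80 × 28% = £152,151.10.
Line duty = £21,758.82 + £152,151.10 = £173,909.92.
Total = £9,148.20 + £2,247.49 + £173,909.92 = £185,305.61.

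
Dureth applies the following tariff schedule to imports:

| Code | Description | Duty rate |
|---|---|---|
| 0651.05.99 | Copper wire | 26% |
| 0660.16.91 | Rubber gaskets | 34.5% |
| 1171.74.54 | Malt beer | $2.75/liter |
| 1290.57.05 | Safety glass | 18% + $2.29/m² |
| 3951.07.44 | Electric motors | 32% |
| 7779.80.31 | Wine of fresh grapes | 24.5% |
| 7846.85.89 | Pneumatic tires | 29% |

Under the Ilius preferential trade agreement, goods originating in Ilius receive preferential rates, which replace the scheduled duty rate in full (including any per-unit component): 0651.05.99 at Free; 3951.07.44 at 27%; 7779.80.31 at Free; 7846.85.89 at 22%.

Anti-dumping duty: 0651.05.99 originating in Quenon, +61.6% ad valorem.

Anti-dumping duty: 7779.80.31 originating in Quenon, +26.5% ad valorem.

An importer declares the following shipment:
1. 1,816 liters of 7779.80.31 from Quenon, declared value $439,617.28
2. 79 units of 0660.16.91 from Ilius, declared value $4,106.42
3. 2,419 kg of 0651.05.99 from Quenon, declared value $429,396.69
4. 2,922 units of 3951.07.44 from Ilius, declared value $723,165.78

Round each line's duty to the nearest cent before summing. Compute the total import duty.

$797,027.78

Line 1 (7779.80.31, Quenon, 1,816 liters, $439,617.28):
Base rate for 7779.80.31 is 24.5%.
7779.80.31 has an FTA preferential rate, but origin Quenon is not Ilius; base rate stands.
Additional duty on 7779.80.31 from Quenon: +26.5%. Applied ad valorem rate: 24.5% + 26.5% = 51%.
Duty = $439,617.28 × 51% = $224,204.81.
Line 2 (0660.16.91, Ilius, 79 units, $4,106.42):
Base rate for 0660.16.91 is 34.5%.
Origin Ilius is the FTA partner but 0660.16.91 is not on the preference list; base rate stands.
Duty = $4,106.42 × 34.5% = $1,416.71.
Line 3 (0651.05.99, Quenon, 2,419 kg, $429,396.69):
Base rate for 0651.05.99 is 26%.
0651.05.99 has an FTA preferential rate, but origin Quenon is not Ilius; base rate stands.
Additional duty on 0651.05.99 from Quenon: +61.6%. Applied ad valorem rate: 26% + 61.6% = 87.6%.
Duty = $429,396.69 × 87.6% = $376,151.50.
Line 4 (3951.07.44, Ilius, 2,922 units, $723,165.78):
Base rate for 3951.07.44 is 32%.
Origin Ilius qualifies under the Dureth–Ilius agreement and 3951.07.44 is covered: preferential rate 27% applies instead.
Duty = $723,165.78 × 27% = $195,254.76.
Total = $224,204.81 + $1,416.71 + $376,151.50 + $195,254.76 = $797,027.78.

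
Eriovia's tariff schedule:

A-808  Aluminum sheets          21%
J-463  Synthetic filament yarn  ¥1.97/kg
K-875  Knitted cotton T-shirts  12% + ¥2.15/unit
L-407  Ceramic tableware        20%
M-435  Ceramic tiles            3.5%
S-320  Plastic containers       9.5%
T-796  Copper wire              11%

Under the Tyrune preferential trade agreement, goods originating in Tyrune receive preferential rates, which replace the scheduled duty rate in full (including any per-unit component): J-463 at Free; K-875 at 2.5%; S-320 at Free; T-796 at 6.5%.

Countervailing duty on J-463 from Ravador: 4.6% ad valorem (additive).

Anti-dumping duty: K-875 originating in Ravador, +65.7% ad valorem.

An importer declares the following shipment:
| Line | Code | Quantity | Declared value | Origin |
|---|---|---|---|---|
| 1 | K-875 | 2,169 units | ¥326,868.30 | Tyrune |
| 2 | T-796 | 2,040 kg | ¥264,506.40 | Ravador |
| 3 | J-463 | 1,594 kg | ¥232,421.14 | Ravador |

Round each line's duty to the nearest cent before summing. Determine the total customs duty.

¥51,098.96

Line 1 (K-875, Tyrune, 2,169 units, ¥326,868.30):
Base rate for K-875 is 12% + ¥2.15/unit.
Origin Tyrune qualifies under the Eriovia–Tyrune agreement and K-875 is covered: preferential rate 2.5% applies instead.
The additional-duty order on K-875 targets Ravador, not Tyrune; it does not apply.
Duty = ¥326,868.30 × 2.5% = ¥8,171.71.
Line 2 (T-796, Ravador, 2,040 kg, ¥264,506.40):
Base rate for T-796 is 11%.
T-796 has an FTA preferential rate, but origin Ravador is not Tyrune; base rate stands.
Duty = ¥264,506.40 × 11% = ¥29,095.70.
Line 3 (J-463, Ravador, 1,594 kg, ¥232,421.14):
Base rate for J-463 is ¥1.97/kg.
J-463 has an FTA preferential rate, but origin Ravador is not Tyrune; base rate stands.
Additional duty on J-463 from Ravador: +4.6% ad valorem. Applied ad valorem rate = 4.6%.
Duty = ¥232,421.14 × 4.6% + 1,594 × ¥1.97 = ¥13,831.55.
Total = ¥8,171.71 + ¥29,095.70 + ¥13,831.55 = ¥51,098.96.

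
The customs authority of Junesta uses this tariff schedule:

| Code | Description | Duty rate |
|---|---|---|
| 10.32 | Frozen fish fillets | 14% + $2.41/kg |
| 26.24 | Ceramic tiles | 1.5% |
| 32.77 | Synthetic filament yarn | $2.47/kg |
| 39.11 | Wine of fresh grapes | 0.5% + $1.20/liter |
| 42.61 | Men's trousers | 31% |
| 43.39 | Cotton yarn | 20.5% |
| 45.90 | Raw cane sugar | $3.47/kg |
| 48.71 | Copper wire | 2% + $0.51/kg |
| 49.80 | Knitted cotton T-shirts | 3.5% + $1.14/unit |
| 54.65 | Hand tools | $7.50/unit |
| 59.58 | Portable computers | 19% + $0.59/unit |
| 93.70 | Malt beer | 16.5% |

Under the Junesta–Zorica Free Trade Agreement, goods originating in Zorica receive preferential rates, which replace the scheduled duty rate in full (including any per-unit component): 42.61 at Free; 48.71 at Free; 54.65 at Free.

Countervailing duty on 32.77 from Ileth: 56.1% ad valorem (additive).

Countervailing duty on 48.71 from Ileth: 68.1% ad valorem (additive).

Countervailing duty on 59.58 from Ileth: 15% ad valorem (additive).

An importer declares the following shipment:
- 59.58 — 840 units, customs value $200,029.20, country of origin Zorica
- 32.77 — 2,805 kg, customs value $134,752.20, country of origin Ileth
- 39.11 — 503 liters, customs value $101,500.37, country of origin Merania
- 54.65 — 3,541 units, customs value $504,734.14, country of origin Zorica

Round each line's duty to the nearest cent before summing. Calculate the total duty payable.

Line 1 (59.58, Zorica, 840 units, $200,029.20):
Base rate for 59.58 is 19% + $0.59/unit.
Origin Zorica is the FTA partner but 59.58 is not on the preference list; base rate stands.
The additional-duty order on 59.58 targets Ileth, not Zorica; it does not apply.
Duty = $200,029.20 × 19% + 840 × $0.59 = $38,501.15.
Line 2 (32.77, Ileth, 2,805 kg, $134,752.20):
Base rate for 32.77 is $2.47/kg.
Additional duty on 32.77 from Ileth: +56.1% ad valorem. Applied ad valorem rate = 56.1%.
Duty = $134,752.20 × 56.1% + 2,805 × $2.47 = $82,524.33.
Line 3 (39.11, Merania, 503 liters, $101,500.37):
Base rate for 39.11 is 0.5% + $1.20/liter.
Duty = $101,500.37 × 0.5% + 503 × $1.20 = $1,111.10.
Line 4 (54.65, Zorica, 3,541 units, $504,734.14):
Base rate for 54.65 is $7.50/unit.
Origin Zorica qualifies under the Junesta–Zorica agreement and 54.65 is covered: preferential rate Free applies instead.
Duty = $504,734.14 × 0% = $0.00.
Total = $38,501.15 + $82,524.33 + $1,111.10 + $0.00 = $122,136.58.

$122,136.58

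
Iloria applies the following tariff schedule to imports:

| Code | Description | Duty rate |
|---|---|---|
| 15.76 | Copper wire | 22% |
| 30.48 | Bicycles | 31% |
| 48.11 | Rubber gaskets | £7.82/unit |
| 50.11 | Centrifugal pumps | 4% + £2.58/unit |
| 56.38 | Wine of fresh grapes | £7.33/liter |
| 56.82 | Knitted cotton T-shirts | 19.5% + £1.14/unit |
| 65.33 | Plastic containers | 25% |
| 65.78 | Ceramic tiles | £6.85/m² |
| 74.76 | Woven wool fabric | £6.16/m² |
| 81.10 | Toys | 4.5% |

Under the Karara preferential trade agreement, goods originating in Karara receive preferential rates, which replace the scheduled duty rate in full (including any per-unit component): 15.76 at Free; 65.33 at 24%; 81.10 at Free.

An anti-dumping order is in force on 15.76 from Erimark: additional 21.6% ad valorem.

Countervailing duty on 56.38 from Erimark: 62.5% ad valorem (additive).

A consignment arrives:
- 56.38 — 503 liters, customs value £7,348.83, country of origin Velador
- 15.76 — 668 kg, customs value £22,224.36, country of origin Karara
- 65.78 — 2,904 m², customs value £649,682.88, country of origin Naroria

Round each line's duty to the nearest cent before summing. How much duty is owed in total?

Line 1 (56.38, Velador, 503 liters, £7,348.83):
Base rate for 56.38 is £7.33/liter.
The additional-duty order on 56.38 targets Erimark, not Velador; it does not apply.
Duty = 503 × £7.33 = £3,686.99.
Line 2 (15.76, Karara, 668 kg, £22,224.36):
Base rate for 15.76 is 22%.
Origin Karara qualifies under the Iloria–Karara agreement and 15.76 is covered: preferential rate Free applies instead.
The additional-duty order on 15.76 targets Erimark, not Karara; it does not apply.
Duty = £22,224.36 × 0% = £0.00.
Line 3 (65.78, Naroria, 2,904 m², £649,682.88):
Base rate for 65.78 is £6.85/m².
Duty = 2,904 × £6.85 = £19,892.40.
Total = £3,686.99 + £0.00 + £19,892.40 = £23,579.39.

£23,579.39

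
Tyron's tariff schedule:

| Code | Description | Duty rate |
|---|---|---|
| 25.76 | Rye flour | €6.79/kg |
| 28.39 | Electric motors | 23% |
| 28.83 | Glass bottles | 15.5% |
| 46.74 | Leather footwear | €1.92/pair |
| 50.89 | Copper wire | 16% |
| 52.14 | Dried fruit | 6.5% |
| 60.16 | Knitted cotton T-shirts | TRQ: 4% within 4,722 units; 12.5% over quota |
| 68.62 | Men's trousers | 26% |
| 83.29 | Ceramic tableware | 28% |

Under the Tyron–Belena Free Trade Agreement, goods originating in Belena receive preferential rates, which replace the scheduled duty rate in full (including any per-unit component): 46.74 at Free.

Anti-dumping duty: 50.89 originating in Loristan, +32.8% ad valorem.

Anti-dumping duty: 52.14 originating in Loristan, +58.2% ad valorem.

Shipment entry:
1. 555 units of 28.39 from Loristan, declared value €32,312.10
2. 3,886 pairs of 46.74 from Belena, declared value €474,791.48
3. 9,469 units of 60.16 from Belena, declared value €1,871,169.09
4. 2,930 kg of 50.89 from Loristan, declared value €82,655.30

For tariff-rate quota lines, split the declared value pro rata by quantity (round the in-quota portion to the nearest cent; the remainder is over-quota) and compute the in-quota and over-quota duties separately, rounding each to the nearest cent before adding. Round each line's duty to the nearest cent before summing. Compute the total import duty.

€202,348.98

Line 1 (28.39, Loristan, 555 units, €32,312.10):
Base rate for 28.39 is 23%.
Duty = €32,312.10 × 23% = €7,431.78.
Line 2 (46.74, Belena, 3,886 pairs, €474,791.48):
Base rate for 46.74 is €1.92/pair.
Origin Belena qualifies under the Tyron–Belena agreement and 46.74 is covered: preferential rate Free applies instead.
Duty = €474,791.48 × 0% = €0.00.
Line 3 (60.16, Belena, 9,469 units, €1,871,169.09):
Code 60.16 is under a tariff-rate quota (threshold 4,722 units). In-quota: 4,722 units at 4%; over-quota: 4,747 units at 12.5%.
Pro-rata value split: in-quota = €1,871,169.09 × 4,722/9,469 = €933,114.42; over-quota = €1,871,169.09 − €933,114.42 = €938,054.67.
In-quota duty = €933,114.42 × 4% = €37,324.58. Over-quota duty = €938,054.67 × 12.5% = €117,256.83.
Line duty = €37,324.58 + €117,256.83 = €154,581.41.
Line 4 (50.89, Loristan, 2,930 kg, €82,655.30):
Base rate for 50.89 is 16%.
Additional duty on 50.89 from Loristan: +32.8%. Applied ad valorem rate: 16% + 32.8% = 48.8%.
Duty = €82,655.30 × 48.8% = €40,335.79.
Total = €7,431.78 + €0.00 + €154,581.41 + €40,335.79 = €202,348.98.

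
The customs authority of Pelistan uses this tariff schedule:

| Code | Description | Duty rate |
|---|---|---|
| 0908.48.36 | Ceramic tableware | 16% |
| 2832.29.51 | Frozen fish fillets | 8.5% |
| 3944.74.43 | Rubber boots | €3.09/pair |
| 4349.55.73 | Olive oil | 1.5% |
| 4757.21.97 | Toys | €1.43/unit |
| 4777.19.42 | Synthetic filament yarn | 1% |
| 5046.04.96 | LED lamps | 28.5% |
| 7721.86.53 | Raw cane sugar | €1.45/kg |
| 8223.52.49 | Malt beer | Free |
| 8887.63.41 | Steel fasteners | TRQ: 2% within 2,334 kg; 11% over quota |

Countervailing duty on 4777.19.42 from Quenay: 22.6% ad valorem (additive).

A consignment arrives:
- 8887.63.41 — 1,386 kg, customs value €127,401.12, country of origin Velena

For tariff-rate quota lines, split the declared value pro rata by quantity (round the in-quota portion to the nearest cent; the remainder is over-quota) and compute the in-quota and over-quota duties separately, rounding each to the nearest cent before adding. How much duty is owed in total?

€2,548.02

Line 1 (8887.63.41, Velena, 1,386 kg, €127,401.12):
Code 8887.63.41 is under a tariff-rate quota (threshold 2,334 kg). Quantity 1,386 kg is within the quota, so the in-quota rate 2% applies to the full value.
Duty = €127,401.12 × 2% = €2,548.02.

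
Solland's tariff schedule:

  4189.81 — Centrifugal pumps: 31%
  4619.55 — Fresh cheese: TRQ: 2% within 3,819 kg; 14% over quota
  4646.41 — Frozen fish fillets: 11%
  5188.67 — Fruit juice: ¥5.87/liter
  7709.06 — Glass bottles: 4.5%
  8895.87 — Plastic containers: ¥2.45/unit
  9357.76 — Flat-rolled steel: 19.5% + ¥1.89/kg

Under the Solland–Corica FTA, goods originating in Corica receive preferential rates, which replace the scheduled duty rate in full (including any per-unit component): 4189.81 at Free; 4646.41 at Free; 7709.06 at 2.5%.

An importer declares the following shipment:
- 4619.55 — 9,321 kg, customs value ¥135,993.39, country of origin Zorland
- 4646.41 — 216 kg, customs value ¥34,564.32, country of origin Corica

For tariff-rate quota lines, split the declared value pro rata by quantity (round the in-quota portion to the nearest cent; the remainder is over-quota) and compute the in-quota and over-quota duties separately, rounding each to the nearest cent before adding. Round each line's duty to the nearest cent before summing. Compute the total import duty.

¥12,352.77

Line 1 (4619.55, Zorland, 9,321 kg, ¥135,993.39):
Code 4619.55 is under a tariff-rate quota (threshold 3,819 kg). In-quota: 3,819 kg at 2%; over-quota: 5,502 kg at 14%.
Pro-rata value split: in-quota = ¥135,993.39 × 3,819/9,321 = ¥55,719.21; over-quota = ¥135,993.39 − ¥55,719.21 = ¥80,274.18.
In-quota duty = ¥55,719.21 × 2% = ¥1,114.38. Over-quota duty = ¥80,274.18 × 14% = ¥11,238.39.
Line duty = ¥1,114.38 + ¥11,238.39 = ¥12,352.77.
Line 2 (4646.41, Corica, 216 kg, ¥34,564.32):
Base rate for 4646.41 is 11%.
Origin Corica qualifies under the Solland–Corica agreement and 4646.41 is covered: preferential rate Free applies instead.
Duty = ¥34,564.32 × 0% = ¥0.00.
Total = ¥12,352.77 + ¥0.00 = ¥12,352.77.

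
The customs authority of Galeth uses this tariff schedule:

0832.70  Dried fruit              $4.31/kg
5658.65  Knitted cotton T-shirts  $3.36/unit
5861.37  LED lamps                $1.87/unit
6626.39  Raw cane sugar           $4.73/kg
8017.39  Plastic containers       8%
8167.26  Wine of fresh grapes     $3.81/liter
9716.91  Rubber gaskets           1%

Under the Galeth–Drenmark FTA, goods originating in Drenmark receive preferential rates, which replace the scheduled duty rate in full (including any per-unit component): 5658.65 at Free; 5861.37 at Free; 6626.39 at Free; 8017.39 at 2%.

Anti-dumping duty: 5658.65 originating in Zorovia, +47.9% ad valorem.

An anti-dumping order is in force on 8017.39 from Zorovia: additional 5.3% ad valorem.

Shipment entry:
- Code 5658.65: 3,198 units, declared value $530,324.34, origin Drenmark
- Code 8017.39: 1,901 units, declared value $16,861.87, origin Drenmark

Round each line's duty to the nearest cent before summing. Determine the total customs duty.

Line 1 (5658.65, Drenmark, 3,198 units, $530,324.34):
Base rate for 5658.65 is $3.36/unit.
Origin Drenmark qualifies under the Galeth–Drenmark agreement and 5658.65 is covered: preferential rate Free applies instead.
The additional-duty order on 5658.65 targets Zorovia, not Drenmark; it does not apply.
Duty = $530,324.34 × 0% = $0.00.
Line 2 (8017.39, Drenmark, 1,901 units, $16,861.87):
Base rate for 8017.39 is 8%.
Origin Drenmark qualifies under the Galeth–Drenmark agreement and 8017.39 is covered: preferential rate 2% applies instead.
The additional-duty order on 8017.39 targets Zorovia, not Drenmark; it does not apply.
Duty = $16,861.87 × 2% = $337.24.
Total = $0.00 + $337.24 = $337.24.

$337.24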